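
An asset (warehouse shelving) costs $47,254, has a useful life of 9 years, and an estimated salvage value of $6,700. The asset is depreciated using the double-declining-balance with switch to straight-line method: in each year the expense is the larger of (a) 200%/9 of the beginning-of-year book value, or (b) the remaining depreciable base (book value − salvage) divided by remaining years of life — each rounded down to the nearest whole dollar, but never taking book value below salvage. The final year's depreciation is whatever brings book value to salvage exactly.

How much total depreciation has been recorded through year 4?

Depreciable base = $47,254 − $6,700 = $40,554.
Year 1: DB = ⌊$47,254 × 200%/9⌋ = $10,500; SL = ⌊$40,554/9⌋ = $4,506 → take DB $10,500. Book value $36,754.
Year 2: DB = ⌊$36,754 × 200%/9⌋ = $8,167; SL = ⌊$30,054/8⌋ = $3,756 → take DB $8,167. Book value $28,587.
Year 3: DB = ⌊$28,587 × 200%/9⌋ = $6,352; SL = ⌊$21,887/7⌋ = $3,126 → take DB $6,352. Book value $22,235.
Year 4: DB = ⌊$22,235 × 200%/9⌋ = $4,941; SL = ⌊$15,535/6⌋ = $2,589 → take DB $4,941. Book value $17,294.
Accumulated through year 4 = $47,254 − $17,294 = $29,960.

$29,960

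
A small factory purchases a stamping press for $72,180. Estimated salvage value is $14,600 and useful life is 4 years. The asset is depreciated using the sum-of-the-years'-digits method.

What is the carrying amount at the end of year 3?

$20,358

Depreciable base = $72,180 − $14,600 = $57,580.
Sum of the years' digits = 4+3+2+1 = 10.
Year 1: $57,580 × 4/10 = $23,032. Book value $49,148.
Year 2: $57,580 × 3/10 = $17,274. Book value $31,874.
Year 3: $57,580 × 2/10 = $11,516. Book value $20,358.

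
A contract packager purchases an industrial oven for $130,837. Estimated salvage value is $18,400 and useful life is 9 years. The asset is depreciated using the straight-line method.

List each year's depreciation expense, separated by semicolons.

Depreciable base = $130,837 − $18,400 = $112,437.
Annual expense = $112,437 / 9 = $12,493.
End of year 1: book value $118,344.
End of year 2: book value $105,851.
End of year 3: book value $93,358.
End of year 4: book value $80,865.
End of year 5: book value $68,372.
End of year 6: book value $55,879.
End of year 7: book value $43,386.
End of year 8: book value $30,893.
End of year 9: book value $18,400.

$12,493; $12,493; $12,493; $12,493; $12,493; $12,493; $12,493; $12,493; $12,493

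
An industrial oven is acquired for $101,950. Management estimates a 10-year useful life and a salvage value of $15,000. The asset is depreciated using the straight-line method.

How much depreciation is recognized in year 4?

$8,695

Depreciable base = $101,950 − $15,000 = $86,950.
Annual expense = $86,950 / 10 = $8,695.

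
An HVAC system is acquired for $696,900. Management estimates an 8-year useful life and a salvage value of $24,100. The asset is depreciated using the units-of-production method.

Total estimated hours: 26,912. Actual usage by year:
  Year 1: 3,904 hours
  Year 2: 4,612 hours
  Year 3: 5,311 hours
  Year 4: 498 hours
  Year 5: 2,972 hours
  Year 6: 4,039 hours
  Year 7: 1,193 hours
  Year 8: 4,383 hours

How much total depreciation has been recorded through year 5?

$432,425

Depreciable base = $696,900 − $24,100 = $672,800.
Rate = $672,800 / 26,912 hours = $25 per hour.
Year 1: 3,904 × $25 = $97,600. Book value $599,300.
Year 2: 4,612 × $25 = $115,300. Book value $484,000.
Year 3: 5,311 × $25 = $132,775. Book value $351,225.
Year 4: 498 × $25 = $12,450. Book value $338,775.
Year 5: 2,972 × $25 = $74,300. Book value $264,475.
Accumulated through year 5 = $696,900 − $264,475 = $432,425.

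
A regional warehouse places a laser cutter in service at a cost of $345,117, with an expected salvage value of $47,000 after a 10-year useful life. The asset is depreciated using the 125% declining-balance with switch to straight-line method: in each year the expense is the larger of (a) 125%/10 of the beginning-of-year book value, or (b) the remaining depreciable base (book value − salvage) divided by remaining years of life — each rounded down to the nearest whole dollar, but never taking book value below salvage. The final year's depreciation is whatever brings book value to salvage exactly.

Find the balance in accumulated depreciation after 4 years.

Depreciable base = $345,117 − $47,000 = $298,117.
Year 1: DB = ⌊$345,117 × 125%/10⌋ = $43,139; SL = ⌊$298,117/10⌋ = $29,811 → take DB $43,139. Book value $301,978.
Year 2: DB = ⌊$301,978 × 125%/10⌋ = $37,747; SL = ⌊$254,978/9⌋ = $28,330 → take DB $37,747. Book value $264,231.
Year 3: DB = ⌊$264,231 × 125%/10⌋ = $33,028; SL = ⌊$217,231/8⌋ = $27,153 → take DB $33,028. Book value $231,203.
Year 4: DB = ⌊$231,203 × 125%/10⌋ = $28,900; SL = ⌊$184,203/7⌋ = $26,314 → take DB $28,900. Book value $202,303.
Accumulated through year 4 = $345,117 − $202,303 = $142,814.

$142,814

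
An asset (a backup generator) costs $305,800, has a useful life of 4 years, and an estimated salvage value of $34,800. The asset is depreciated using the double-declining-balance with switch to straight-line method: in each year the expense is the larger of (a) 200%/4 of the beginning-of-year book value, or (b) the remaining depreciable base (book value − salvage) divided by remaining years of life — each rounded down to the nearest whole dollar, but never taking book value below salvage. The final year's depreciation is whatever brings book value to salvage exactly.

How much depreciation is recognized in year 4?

Depreciable base = $305,800 − $34,800 = $271,000.
Year 1: DB = ⌊$305,800 × 200%/4⌋ = $152,900; SL = ⌊$271,000/4⌋ = $67,750 → take DB $152,900. Book value $152,900.
Year 2: DB = ⌊$152,900 × 200%/4⌋ = $76,450; SL = ⌊$118,100/3⌋ = $39,366 → take DB $76,450. Book value $76,450.
Year 3: DB = ⌊$76,450 × 200%/4⌋ = $38,225; SL = ⌊$41,650/2⌋ = $20,825 → take DB $38,225. Book value $38,225.
Year 4 (final): $38,225 − $34,800 = $3,425. Book value $34,800.

$3,425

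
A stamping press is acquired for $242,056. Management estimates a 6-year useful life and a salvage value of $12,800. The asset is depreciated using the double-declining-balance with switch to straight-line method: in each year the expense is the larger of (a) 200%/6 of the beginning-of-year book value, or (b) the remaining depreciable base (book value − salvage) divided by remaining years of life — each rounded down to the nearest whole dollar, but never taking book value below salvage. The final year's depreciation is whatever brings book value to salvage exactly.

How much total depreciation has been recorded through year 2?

Depreciable base = $242,056 − $12,800 = $229,256.
Year 1: DB = ⌊$242,056 × 200%/6⌋ = $80,685; SL = ⌊$229,256/6⌋ = $38,209 → take DB $80,685. Book value $161,371.
Year 2: DB = ⌊$161,371 × 200%/6⌋ = $53,790; SL = ⌊$148,571/5⌋ = $29,714 → take DB $53,790. Book value $107,581.
Accumulated through year 2 = $242,056 − $107,581 = $134,475.

$134,475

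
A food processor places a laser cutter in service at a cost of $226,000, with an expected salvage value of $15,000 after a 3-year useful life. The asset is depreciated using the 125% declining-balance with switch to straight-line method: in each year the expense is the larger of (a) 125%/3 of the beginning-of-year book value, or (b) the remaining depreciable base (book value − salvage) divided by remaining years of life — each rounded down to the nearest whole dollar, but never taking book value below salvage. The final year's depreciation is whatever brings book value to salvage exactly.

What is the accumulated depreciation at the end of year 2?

$152,583

Depreciable base = $226,000 − $15,000 = $211,000.
Year 1: DB = ⌊$226,000 × 125%/3⌋ = $94,166; SL = ⌊$211,000/3⌋ = $70,333 → take DB $94,166. Book value $131,834.
Year 2: DB = ⌊$131,834 × 125%/3⌋ = $54,930; SL = ⌊$116,834/2⌋ = $58,417 → take SL $58,417. Book value $73,417.
Accumulated through year 2 = $226,000 − $73,417 = $152,583.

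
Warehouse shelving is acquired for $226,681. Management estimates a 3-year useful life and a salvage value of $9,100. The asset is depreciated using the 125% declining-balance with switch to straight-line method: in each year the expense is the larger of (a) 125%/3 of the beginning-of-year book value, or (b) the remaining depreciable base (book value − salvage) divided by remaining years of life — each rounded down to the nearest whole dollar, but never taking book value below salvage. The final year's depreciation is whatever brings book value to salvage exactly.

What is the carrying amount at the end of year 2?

$70,666

Depreciable base = $226,681 − $9,100 = $217,581.
Year 1: DB = ⌊$226,681 × 125%/3⌋ = $94,450; SL = ⌊$217,581/3⌋ = $72,527 → take DB $94,450. Book value $132,231.
Year 2: DB = ⌊$132,231 × 125%/3⌋ = $55,096; SL = ⌊$123,131/2⌋ = $61,565 → take SL $61,565. Book value $70,666.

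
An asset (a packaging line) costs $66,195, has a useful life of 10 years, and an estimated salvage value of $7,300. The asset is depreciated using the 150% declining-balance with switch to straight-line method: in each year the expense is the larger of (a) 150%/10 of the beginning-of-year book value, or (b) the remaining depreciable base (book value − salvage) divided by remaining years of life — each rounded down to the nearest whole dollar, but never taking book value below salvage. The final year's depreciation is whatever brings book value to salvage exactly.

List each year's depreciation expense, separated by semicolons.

$9,929; $8,439; $7,174; $6,097; $5,183; $4,414; $4,414; $4,415; $4,415; $4,415

Depreciable base = $66,195 − $7,300 = $58,895.
Year 1: DB = ⌊$66,195 × 150%/10⌋ = $9,929; SL = ⌊$58,895/10⌋ = $5,889 → take DB $9,929. Book value $56,266.
Year 2: DB = ⌊$56,266 × 150%/10⌋ = $8,439; SL = ⌊$48,966/9⌋ = $5,440 → take DB $8,439. Book value $47,827.
Year 3: DB = ⌊$47,827 × 150%/10⌋ = $7,174; SL = ⌊$40,527/8⌋ = $5,065 → take DB $7,174. Book value $40,653.
Year 4: DB = ⌊$40,653 × 150%/10⌋ = $6,097; SL = ⌊$33,353/7⌋ = $4,764 → take DB $6,097. Book value $34,556.
Year 5: DB = ⌊$34,556 × 150%/10⌋ = $5,183; SL = ⌊$27,256/6⌋ = $4,542 → take DB $5,183. Book value $29,373.
Year 6: DB = ⌊$29,373 × 150%/10⌋ = $4,405; SL = ⌊$22,073/5⌋ = $4,414 → take SL $4,414. Book value $24,959.
Year 7: DB = ⌊$24,959 × 150%/10⌋ = $3,743; SL = ⌊$17,659/4⌋ = $4,414 → take SL $4,414. Book value $20,545.
Year 8: DB = ⌊$20,545 × 150%/10⌋ = $3,081; SL = ⌊$13,245/3⌋ = $4,415 → take SL $4,415. Book value $16,130.
Year 9: DB = ⌊$16,130 × 150%/10⌋ = $2,419; SL = ⌊$8,830/2⌋ = $4,415 → take SL $4,415. Book value $11,715.
Year 10 (final): $11,715 − $7,300 = $4,415. Book value $7,300.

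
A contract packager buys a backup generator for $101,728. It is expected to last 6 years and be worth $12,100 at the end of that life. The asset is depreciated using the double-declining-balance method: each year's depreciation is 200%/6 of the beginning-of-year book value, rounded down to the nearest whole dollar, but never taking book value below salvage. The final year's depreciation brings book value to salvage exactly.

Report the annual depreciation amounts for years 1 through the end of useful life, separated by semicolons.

$33,909; $22,606; $15,071; $10,047; $6,698; $1,297

Depreciable base = $101,728 − $12,100 = $89,628.
Year 1: ⌊$101,728 × 200%/6⌋ = $33,909. Book value $67,819.
Year 2: ⌊$67,819 × 200%/6⌋ = $22,606. Book value $45,213.
Year 3: ⌊$45,213 × 200%/6⌋ = $15,071. Book value $30,142.
Year 4: ⌊$30,142 × 200%/6⌋ = $10,047. Book value $20,095.
Year 5: ⌊$20,095 × 200%/6⌋ = $6,698. Book value $13,397.
Year 6 (final): $13,397 − $12,100 = $1,297. Book value $12,100.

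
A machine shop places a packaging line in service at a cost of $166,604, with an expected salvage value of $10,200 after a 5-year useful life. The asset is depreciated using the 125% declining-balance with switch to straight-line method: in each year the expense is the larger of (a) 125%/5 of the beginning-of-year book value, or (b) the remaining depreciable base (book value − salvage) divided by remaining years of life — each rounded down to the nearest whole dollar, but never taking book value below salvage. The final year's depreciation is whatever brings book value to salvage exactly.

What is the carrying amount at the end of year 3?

Depreciable base = $166,604 − $10,200 = $156,404.
Year 1: DB = ⌊$166,604 × 125%/5⌋ = $41,651; SL = ⌊$156,404/5⌋ = $31,280 → take DB $41,651. Book value $124,953.
Year 2: DB = ⌊$124,953 × 125%/5⌋ = $31,238; SL = ⌊$114,753/4⌋ = $28,688 → take DB $31,238. Book value $93,715.
Year 3: DB = ⌊$93,715 × 125%/5⌋ = $23,428; SL = ⌊$83,515/3⌋ = $27,838 → take SL $27,838. Book value $65,877.

$65,877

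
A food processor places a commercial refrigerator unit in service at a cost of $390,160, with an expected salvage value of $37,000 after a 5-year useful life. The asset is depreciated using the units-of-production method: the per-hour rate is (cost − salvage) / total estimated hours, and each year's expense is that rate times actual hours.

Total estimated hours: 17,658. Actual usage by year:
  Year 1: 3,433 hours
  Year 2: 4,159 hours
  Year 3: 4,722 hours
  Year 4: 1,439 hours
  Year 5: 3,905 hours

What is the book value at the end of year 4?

Depreciable base = $390,160 − $37,000 = $353,160.
Rate = $353,160 / 17,658 hours = $20 per hour.
Year 1: 3,433 × $20 = $68,660. Book value $321,500.
Year 2: 4,159 × $20 = $83,180. Book value $238,320.
Year 3: 4,722 × $20 = $94,440. Book value $143,880.
Year 4: 1,439 × $20 = $28,780. Book value $115,100.

$115,100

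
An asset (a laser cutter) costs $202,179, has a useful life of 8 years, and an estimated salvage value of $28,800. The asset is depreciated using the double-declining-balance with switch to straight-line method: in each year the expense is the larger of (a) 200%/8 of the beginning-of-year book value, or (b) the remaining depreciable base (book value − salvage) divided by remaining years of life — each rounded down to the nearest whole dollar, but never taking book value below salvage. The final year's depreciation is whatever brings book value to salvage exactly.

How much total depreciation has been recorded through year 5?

$154,200

Depreciable base = $202,179 − $28,800 = $173,379.
Year 1: DB = ⌊$202,179 × 200%/8⌋ = $50,544; SL = ⌊$173,379/8⌋ = $21,672 → take DB $50,544. Book value $151,635.
Year 2: DB = ⌊$151,635 × 200%/8⌋ = $37,908; SL = ⌊$122,835/7⌋ = $17,547 → take DB $37,908. Book value $113,727.
Year 3: DB = ⌊$113,727 × 200%/8⌋ = $28,431; SL = ⌊$84,927/6⌋ = $14,154 → take DB $28,431. Book value $85,296.
Year 4: DB = ⌊$85,296 × 200%/8⌋ = $21,324; SL = ⌊$56,496/5⌋ = $11,299 → take DB $21,324. Book value $63,972.
Year 5: DB = ⌊$63,972 × 200%/8⌋ = $15,993; SL = ⌊$35,172/4⌋ = $8,793 → take DB $15,993. Book value $47,979.
Accumulated through year 5 = $202,179 − $47,979 = $154,200.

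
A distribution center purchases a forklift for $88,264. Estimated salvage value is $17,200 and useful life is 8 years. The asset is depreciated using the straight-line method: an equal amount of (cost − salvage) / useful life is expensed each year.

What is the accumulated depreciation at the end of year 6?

$53,298

Depreciable base = $88,264 − $17,200 = $71,064.
Annual expense = $71,064 / 8 = $8,883.
End of year 1: book value $79,381.
End of year 2: book value $70,498.
End of year 3: book value $61,615.
End of year 4: book value $52,732.
End of year 5: book value $43,849.
End of year 6: book value $34,966.
Accumulated through year 6 = $88,264 − $34,966 = $53,298.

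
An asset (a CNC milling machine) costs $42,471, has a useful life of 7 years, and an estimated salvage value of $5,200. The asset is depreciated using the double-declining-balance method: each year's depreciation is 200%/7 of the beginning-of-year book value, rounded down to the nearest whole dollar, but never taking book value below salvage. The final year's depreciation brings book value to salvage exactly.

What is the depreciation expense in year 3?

Depreciable base = $42,471 − $5,200 = $37,271.
Year 1: ⌊$42,471 × 200%/7⌋ = $12,134. Book value $30,337.
Year 2: ⌊$30,337 × 200%/7⌋ = $8,667. Book value $21,670.
Year 3: ⌊$21,670 × 200%/7⌋ = $6,191. Book value $15,479.

$6,191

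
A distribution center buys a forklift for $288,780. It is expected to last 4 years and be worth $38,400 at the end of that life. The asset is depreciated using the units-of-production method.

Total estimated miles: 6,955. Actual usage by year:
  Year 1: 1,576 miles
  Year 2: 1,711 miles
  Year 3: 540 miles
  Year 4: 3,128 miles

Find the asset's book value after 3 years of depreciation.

Depreciable base = $288,780 − $38,400 = $250,380.
Rate = $250,380 / 6,955 miles = $36 per mile.
Year 1: 1,576 × $36 = $56,736. Book value $232,044.
Year 2: 1,711 × $36 = $61,596. Book value $170,448.
Year 3: 540 × $36 = $19,440. Book value $151,008.

$151,008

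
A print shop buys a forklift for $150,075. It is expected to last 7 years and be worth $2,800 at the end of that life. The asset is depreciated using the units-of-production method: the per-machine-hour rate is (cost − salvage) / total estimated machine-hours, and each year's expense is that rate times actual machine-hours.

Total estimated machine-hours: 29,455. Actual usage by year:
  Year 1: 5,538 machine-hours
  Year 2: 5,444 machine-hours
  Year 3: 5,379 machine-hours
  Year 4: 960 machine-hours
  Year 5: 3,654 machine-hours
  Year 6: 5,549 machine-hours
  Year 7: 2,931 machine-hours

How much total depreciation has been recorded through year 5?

$104,875

Depreciable base = $150,075 − $2,800 = $147,275.
Rate = $147,275 / 29,455 machine-hours = $5 per machine-hour.
Year 1: 5,538 × $5 = $27,690. Book value $122,385.
Year 2: 5,444 × $5 = $27,220. Book value $95,165.
Year 3: 5,379 × $5 = $26,895. Book value $68,270.
Year 4: 960 × $5 = $4,800. Book value $63,470.
Year 5: 3,654 × $5 = $18,270. Book value $45,200.
Accumulated through year 5 = $150,075 − $45,200 = $104,875.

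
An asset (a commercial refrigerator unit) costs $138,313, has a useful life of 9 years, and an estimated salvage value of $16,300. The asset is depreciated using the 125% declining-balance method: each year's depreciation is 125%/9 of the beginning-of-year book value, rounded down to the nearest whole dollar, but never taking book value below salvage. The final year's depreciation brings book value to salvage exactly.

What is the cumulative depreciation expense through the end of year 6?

$81,919

Depreciable base = $138,313 − $16,300 = $122,013.
Year 1: ⌊$138,313 × 125%/9⌋ = $19,210. Book value $119,103.
Year 2: ⌊$119,103 × 125%/9⌋ = $16,542. Book value $102,561.
Year 3: ⌊$102,561 × 125%/9⌋ = $14,244. Book value $88,317.
Year 4: ⌊$88,317 × 125%/9⌋ = $12,266. Book value $76,051.
Year 5: ⌊$76,051 × 125%/9⌋ = $10,562. Book value $65,489.
Year 6: ⌊$65,489 × 125%/9⌋ = $9,095. Book value $56,394.
Accumulated through year 6 = $138,313 − $56,394 = $81,919.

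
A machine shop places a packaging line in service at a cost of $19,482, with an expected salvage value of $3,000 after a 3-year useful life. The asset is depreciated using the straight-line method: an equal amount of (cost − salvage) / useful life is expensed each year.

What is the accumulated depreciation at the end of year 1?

Depreciable base = $19,482 − $3,000 = $16,482.
Annual expense = $16,482 / 3 = $5,494.
End of year 1: book value $13,988.
Accumulated through year 1 = $19,482 − $13,988 = $5,494.

$5,494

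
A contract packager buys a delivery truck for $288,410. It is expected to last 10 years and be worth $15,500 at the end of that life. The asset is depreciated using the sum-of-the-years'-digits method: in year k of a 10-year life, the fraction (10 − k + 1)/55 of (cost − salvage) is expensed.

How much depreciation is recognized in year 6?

Depreciable base = $288,410 − $15,500 = $272,910.
Sum of the years' digits = 10+9+8+7+6+5+4+3+2+1 = 55.
Year 1: $272,910 × 10/55 = $49,620. Book value $238,790.
Year 2: $272,910 × 9/55 = $44,658. Book value $194,132.
Year 3: $272,910 × 8/55 = $39,696. Book value $154,436.
Year 4: $272,910 × 7/55 = $34,734. Book value $119,702.
Year 5: $272,910 × 6/55 = $29,772. Book value $89,930.
Year 6: $272,910 × 5/55 = $24,810. Book value $65,120.

$24,810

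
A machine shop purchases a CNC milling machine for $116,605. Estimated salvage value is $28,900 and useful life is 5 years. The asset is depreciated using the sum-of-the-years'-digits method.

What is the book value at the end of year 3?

Depreciable base = $116,605 − $28,900 = $87,705.
Sum of the years' digits = 5+4+3+2+1 = 15.
Year 1: $87,705 × 5/15 = $29,235. Book value $87,370.
Year 2: $87,705 × 4/15 = $23,388. Book value $63,982.
Year 3: $87,705 × 3/15 = $17,541. Book value $46,441.

$46,441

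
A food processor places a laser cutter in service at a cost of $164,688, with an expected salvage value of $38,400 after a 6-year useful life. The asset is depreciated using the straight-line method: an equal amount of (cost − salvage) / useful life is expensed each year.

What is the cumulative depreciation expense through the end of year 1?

$21,048

Depreciable base = $164,688 − $38,400 = $126,288.
Annual expense = $126,288 / 6 = $21,048.
End of year 1: book value $143,640.
Accumulated through year 1 = $164,688 − $143,640 = $21,048.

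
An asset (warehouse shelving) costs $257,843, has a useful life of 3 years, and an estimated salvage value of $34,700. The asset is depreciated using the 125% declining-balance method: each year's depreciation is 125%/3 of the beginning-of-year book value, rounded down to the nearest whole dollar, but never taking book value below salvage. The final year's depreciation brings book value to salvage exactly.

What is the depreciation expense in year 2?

$62,670

Depreciable base = $257,843 − $34,700 = $223,143.
Year 1: ⌊$257,843 × 125%/3⌋ = $107,434. Book value $150,409.
Year 2: ⌊$150,409 × 125%/3⌋ = $62,670. Book value $87,739.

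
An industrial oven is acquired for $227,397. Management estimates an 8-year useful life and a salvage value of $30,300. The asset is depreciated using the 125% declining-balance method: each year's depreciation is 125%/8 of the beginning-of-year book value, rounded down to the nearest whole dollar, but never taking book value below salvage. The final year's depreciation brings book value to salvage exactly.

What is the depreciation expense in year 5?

$18,007

Depreciable base = $227,397 − $30,300 = $197,097.
Year 1: ⌊$227,397 × 125%/8⌋ = $35,530. Book value $191,867.
Year 2: ⌊$191,867 × 125%/8⌋ = $29,979. Book value $161,888.
Year 3: ⌊$161,888 × 125%/8⌋ = $25,295. Book value $136,593.
Year 4: ⌊$136,593 × 125%/8⌋ = $21,342. Book value $115,251.
Year 5: ⌊$115,251 × 125%/8⌋ = $18,007. Book value $97,244.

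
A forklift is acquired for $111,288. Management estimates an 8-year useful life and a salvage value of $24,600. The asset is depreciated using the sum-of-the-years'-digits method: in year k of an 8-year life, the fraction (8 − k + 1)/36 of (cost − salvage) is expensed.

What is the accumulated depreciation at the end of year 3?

$50,568

Depreciable base = $111,288 − $24,600 = $86,688.
Sum of the years' digits = 8+7+6+5+4+3+2+1 = 36.
Year 1: $86,688 × 8/36 = $19,264. Book value $92,024.
Year 2: $86,688 × 7/36 = $16,856. Book value $75,168.
Year 3: $86,688 × 6/36 = $14,448. Book value $60,720.
Accumulated through year 3 = $111,288 − $60,720 = $50,568.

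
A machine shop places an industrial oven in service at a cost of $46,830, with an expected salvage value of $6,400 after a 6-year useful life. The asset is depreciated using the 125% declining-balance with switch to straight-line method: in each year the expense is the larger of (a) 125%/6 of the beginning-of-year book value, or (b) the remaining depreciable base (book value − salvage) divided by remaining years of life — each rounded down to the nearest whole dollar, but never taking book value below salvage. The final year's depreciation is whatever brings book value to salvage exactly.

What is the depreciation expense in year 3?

$6,114

Depreciable base = $46,830 − $6,400 = $40,430.
Year 1: DB = ⌊$46,830 × 125%/6⌋ = $9,756; SL = ⌊$40,430/6⌋ = $6,738 → take DB $9,756. Book value $37,074.
Year 2: DB = ⌊$37,074 × 125%/6⌋ = $7,723; SL = ⌊$30,674/5⌋ = $6,134 → take DB $7,723. Book value $29,351.
Year 3: DB = ⌊$29,351 × 125%/6⌋ = $6,114; SL = ⌊$22,951/4⌋ = $5,737 → take DB $6,114. Book value $23,237.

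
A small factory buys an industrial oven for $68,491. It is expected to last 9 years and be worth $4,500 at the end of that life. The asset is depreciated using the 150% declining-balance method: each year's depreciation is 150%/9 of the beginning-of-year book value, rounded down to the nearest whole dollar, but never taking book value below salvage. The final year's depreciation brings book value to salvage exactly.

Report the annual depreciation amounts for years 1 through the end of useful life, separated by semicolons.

Depreciable base = $68,491 − $4,500 = $63,991.
Year 1: ⌊$68,491 × 150%/9⌋ = $11,415. Book value $57,076.
Year 2: ⌊$57,076 × 150%/9⌋ = $9,512. Book value $47,564.
Year 3: ⌊$47,564 × 150%/9⌋ = $7,927. Book value $39,637.
Year 4: ⌊$39,637 × 150%/9⌋ = $6,606. Book value $33,031.
Year 5: ⌊$33,031 × 150%/9⌋ = $5,505. Book value $27,526.
Year 6: ⌊$27,526 × 150%/9⌋ = $4,587. Book value $22,939.
Year 7: ⌊$22,939 × 150%/9⌋ = $3,823. Book value $19,116.
Year 8: ⌊$19,116 × 150%/9⌋ = $3,186. Book value $15,930.
Year 9 (final): $15,930 − $4,500 = $11,430. Book value $4,500.

$11,415; $9,512; $7,927; $6,606; $5,505; $4,587; $3,823; $3,186; $11,430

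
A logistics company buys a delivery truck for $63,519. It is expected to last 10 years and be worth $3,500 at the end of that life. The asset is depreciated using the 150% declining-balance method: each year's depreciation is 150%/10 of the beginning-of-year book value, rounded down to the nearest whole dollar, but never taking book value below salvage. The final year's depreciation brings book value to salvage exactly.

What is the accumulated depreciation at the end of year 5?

Depreciable base = $63,519 − $3,500 = $60,019.
Year 1: ⌊$63,519 × 150%/10⌋ = $9,527. Book value $53,992.
Year 2: ⌊$53,992 × 150%/10⌋ = $8,098. Book value $45,894.
Year 3: ⌊$45,894 × 150%/10⌋ = $6,884. Book value $39,010.
Year 4: ⌊$39,010 × 150%/10⌋ = $5,851. Book value $33,159.
Year 5: ⌊$33,159 × 150%/10⌋ = $4,973. Book value $28,186.
Accumulated through year 5 = $63,519 − $28,186 = $35,333.

$35,333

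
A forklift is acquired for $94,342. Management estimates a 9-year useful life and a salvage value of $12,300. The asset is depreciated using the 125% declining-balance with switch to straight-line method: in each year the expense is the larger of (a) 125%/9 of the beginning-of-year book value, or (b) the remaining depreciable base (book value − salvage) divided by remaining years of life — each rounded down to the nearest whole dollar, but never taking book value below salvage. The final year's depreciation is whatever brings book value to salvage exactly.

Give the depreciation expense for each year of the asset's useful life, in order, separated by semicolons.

Depreciable base = $94,342 − $12,300 = $82,042.
Year 1: DB = ⌊$94,342 × 125%/9⌋ = $13,103; SL = ⌊$82,042/9⌋ = $9,115 → take DB $13,103. Book value $81,239.
Year 2: DB = ⌊$81,239 × 125%/9⌋ = $11,283; SL = ⌊$68,939/8⌋ = $8,617 → take DB $11,283. Book value $69,956.
Year 3: DB = ⌊$69,956 × 125%/9⌋ = $9,716; SL = ⌊$57,656/7⌋ = $8,236 → take DB $9,716. Book value $60,240.
Year 4: DB = ⌊$60,240 × 125%/9⌋ = $8,366; SL = ⌊$47,940/6⌋ = $7,990 → take DB $8,366. Book value $51,874.
Year 5: DB = ⌊$51,874 × 125%/9⌋ = $7,204; SL = ⌊$39,574/5⌋ = $7,914 → take SL $7,914. Book value $43,960.
Year 6: DB = ⌊$43,960 × 125%/9⌋ = $6,105; SL = ⌊$31,660/4⌋ = $7,915 → take SL $7,915. Book value $36,045.
Year 7: DB = ⌊$36,045 × 125%/9⌋ = $5,006; SL = ⌊$23,745/3⌋ = $7,915 → take SL $7,915. Book value $28,130.
Year 8: DB = ⌊$28,130 × 125%/9⌋ = $3,906; SL = ⌊$15,830/2⌋ = $7,915 → take SL $7,915. Book value $20,215.
Year 9 (final): $20,215 − $12,300 = $7,915. Book value $12,300.

$13,103; $11,283; $9,716; $8,366; $7,914; $7,915; $7,915; $7,915; $7,915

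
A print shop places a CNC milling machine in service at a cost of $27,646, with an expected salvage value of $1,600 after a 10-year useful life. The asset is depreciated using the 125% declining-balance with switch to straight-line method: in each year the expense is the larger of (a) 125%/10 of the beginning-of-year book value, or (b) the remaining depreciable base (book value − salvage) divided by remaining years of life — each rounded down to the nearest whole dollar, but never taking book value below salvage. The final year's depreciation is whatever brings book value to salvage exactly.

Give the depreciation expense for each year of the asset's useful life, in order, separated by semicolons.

Depreciable base = $27,646 − $1,600 = $26,046.
Year 1: DB = ⌊$27,646 × 125%/10⌋ = $3,455; SL = ⌊$26,046/10⌋ = $2,604 → take DB $3,455. Book value $24,191.
Year 2: DB = ⌊$24,191 × 125%/10⌋ = $3,023; SL = ⌊$22,591/9⌋ = $2,510 → take DB $3,023. Book value $21,168.
Year 3: DB = ⌊$21,168 × 125%/10⌋ = $2,646; SL = ⌊$19,568/8⌋ = $2,446 → take DB $2,646. Book value $18,522.
Year 4: DB = ⌊$18,522 × 125%/10⌋ = $2,315; SL = ⌊$16,922/7⌋ = $2,417 → take SL $2,417. Book value $16,105.
Year 5: DB = ⌊$16,105 × 125%/10⌋ = $2,013; SL = ⌊$14,505/6⌋ = $2,417 → take SL $2,417. Book value $13,688.
Year 6: DB = ⌊$13,688 × 125%/10⌋ = $1,711; SL = ⌊$12,088/5⌋ = $2,417 → take SL $2,417. Book value $11,271.
Year 7: DB = ⌊$11,271 × 125%/10⌋ = $1,408; SL = ⌊$9,671/4⌋ = $2,417 → take SL $2,417. Book value $8,854.
Year 8: DB = ⌊$8,854 × 125%/10⌋ = $1,106; SL = ⌊$7,254/3⌋ = $2,418 → take SL $2,418. Book value $6,436.
Year 9: DB = ⌊$6,436 × 125%/10⌋ = $804; SL = ⌊$4,836/2⌋ = $2,418 → take SL $2,418. Book value $4,018.
Year 10 (final): $4,018 − $1,600 = $2,418. Book value $1,600.

$3,455; $3,023; $2,646; $2,417; $2,417; $2,417; $2,417; $2,418; $2,418; $2,418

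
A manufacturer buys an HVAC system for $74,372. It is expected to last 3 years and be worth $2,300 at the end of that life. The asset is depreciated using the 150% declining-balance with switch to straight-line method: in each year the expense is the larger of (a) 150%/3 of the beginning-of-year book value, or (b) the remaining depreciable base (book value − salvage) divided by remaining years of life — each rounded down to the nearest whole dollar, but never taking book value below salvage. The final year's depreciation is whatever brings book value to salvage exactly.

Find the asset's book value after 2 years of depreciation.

Depreciable base = $74,372 − $2,300 = $72,072.
Year 1: DB = ⌊$74,372 × 150%/3⌋ = $37,186; SL = ⌊$72,072/3⌋ = $24,024 → take DB $37,186. Book value $37,186.
Year 2: DB = ⌊$37,186 × 150%/3⌋ = $18,593; SL = ⌊$34,886/2⌋ = $17,443 → take DB $18,593. Book value $18,593.

$18,593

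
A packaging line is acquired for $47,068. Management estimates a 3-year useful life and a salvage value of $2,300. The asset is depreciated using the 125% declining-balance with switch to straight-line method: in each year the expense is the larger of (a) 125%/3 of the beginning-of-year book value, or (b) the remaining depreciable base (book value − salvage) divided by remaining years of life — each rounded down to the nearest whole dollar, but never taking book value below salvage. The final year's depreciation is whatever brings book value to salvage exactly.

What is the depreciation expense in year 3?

Depreciable base = $47,068 − $2,300 = $44,768.
Year 1: DB = ⌊$47,068 × 125%/3⌋ = $19,611; SL = ⌊$44,768/3⌋ = $14,922 → take DB $19,611. Book value $27,457.
Year 2: DB = ⌊$27,457 × 125%/3⌋ = $11,440; SL = ⌊$25,157/2⌋ = $12,578 → take SL $12,578. Book value $14,879.
Year 3 (final): $14,879 − $2,300 = $12,579. Book value $2,300.

$12,579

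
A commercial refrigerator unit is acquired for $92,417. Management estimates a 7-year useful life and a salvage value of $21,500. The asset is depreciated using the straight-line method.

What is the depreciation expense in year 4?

Depreciable base = $92,417 − $21,500 = $70,917.
Annual expense = $70,917 / 7 = $10,131.

$10,131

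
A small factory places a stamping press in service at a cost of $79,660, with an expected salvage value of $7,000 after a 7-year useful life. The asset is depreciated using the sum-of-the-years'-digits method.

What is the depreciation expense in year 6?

$5,190

Depreciable base = $79,660 − $7,000 = $72,660.
Sum of the years' digits = 7+6+5+4+3+2+1 = 28.
Year 1: $72,660 × 7/28 = $18,165. Book value $61,495.
Year 2: $72,660 × 6/28 = $15,570. Book value $45,925.
Year 3: $72,660 × 5/28 = $12,975. Book value $32,950.
Year 4: $72,660 × 4/28 = $10,380. Book value $22,570.
Year 5: $72,660 × 3/28 = $7,785. Book value $14,785.
Year 6: $72,660 × 2/28 = $5,190. Book value $9,595.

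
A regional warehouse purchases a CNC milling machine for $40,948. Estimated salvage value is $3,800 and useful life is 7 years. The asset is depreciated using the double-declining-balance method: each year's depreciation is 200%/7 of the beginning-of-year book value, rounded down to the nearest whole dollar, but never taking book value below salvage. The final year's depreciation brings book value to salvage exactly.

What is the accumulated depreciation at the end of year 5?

$33,333

Depreciable base = $40,948 − $3,800 = $37,148.
Year 1: ⌊$40,948 × 200%/7⌋ = $11,699. Book value $29,249.
Year 2: ⌊$29,249 × 200%/7⌋ = $8,356. Book value $20,893.
Year 3: ⌊$20,893 × 200%/7⌋ = $5,969. Book value $14,924.
Year 4: ⌊$14,924 × 200%/7⌋ = $4,264. Book value $10,660.
Year 5: ⌊$10,660 × 200%/7⌋ = $3,045. Book value $7,615.
Accumulated through year 5 = $40,948 − $7,615 = $33,333.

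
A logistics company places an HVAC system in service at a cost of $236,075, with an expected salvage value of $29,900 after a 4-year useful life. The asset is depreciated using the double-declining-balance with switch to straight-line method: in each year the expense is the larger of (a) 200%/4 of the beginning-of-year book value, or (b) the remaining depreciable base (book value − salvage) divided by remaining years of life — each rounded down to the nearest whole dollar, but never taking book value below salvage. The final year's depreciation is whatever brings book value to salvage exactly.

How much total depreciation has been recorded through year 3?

$206,175

Depreciable base = $236,075 − $29,900 = $206,175.
Year 1: DB = ⌊$236,075 × 200%/4⌋ = $118,037; SL = ⌊$206,175/4⌋ = $51,543 → take DB $118,037. Book value $118,038.
Year 2: DB = ⌊$118,038 × 200%/4⌋ = $59,019; SL = ⌊$88,138/3⌋ = $29,379 → take DB $59,019. Book value $59,019.
Year 3: DB = ⌊$59,019 × 200%/4⌋ = $29,509; SL = ⌊$29,119/2⌋ = $14,559 → take DB $29,509, capped at $29,119. Book value $29,900.
Accumulated through year 3 = $236,075 − $29,900 = $206,175.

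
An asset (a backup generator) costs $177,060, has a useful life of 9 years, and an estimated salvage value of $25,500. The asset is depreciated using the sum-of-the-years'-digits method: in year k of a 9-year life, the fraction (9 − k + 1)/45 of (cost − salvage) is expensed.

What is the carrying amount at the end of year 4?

Depreciable base = $177,060 − $25,500 = $151,560.
Sum of the years' digits = 9+8+7+6+5+4+3+2+1 = 45.
Year 1: $151,560 × 9/45 = $30,312. Book value $146,748.
Year 2: $151,560 × 8/45 = $26,944. Book value $119,804.
Year 3: $151,560 × 7/45 = $23,576. Book value $96,228.
Year 4: $151,560 × 6/45 = $20,208. Book value $76,020.

$76,020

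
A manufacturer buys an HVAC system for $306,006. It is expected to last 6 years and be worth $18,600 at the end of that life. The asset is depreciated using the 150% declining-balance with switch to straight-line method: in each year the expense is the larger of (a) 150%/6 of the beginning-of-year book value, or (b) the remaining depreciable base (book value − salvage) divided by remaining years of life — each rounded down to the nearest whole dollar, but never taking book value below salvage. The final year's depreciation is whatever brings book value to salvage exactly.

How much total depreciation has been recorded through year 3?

Depreciable base = $306,006 − $18,600 = $287,406.
Year 1: DB = ⌊$306,006 × 150%/6⌋ = $76,501; SL = ⌊$287,406/6⌋ = $47,901 → take DB $76,501. Book value $229,505.
Year 2: DB = ⌊$229,505 × 150%/6⌋ = $57,376; SL = ⌊$210,905/5⌋ = $42,181 → take DB $57,376. Book value $172,129.
Year 3: DB = ⌊$172,129 × 150%/6⌋ = $43,032; SL = ⌊$153,529/4⌋ = $38,382 → take DB $43,032. Book value $129,097.
Accumulated through year 3 = $306,006 − $129,097 = $176,909.

$176,909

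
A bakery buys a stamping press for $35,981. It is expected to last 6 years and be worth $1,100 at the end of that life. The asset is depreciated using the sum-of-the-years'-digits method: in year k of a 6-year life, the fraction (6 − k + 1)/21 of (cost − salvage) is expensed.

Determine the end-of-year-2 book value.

$17,710

Depreciable base = $35,981 − $1,100 = $34,881.
Sum of the years' digits = 6+5+4+3+2+1 = 21.
Year 1: $34,881 × 6/21 = $9,966. Book value $26,015.
Year 2: $34,881 × 5/21 = $8,305. Book value $17,710.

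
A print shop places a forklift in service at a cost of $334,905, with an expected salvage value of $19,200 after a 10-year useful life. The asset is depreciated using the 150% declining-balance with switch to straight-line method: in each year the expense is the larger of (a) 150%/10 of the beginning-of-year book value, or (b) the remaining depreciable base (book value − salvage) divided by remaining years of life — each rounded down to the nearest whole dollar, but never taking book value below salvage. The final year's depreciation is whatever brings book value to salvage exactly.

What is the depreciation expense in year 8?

Depreciable base = $334,905 − $19,200 = $315,705.
Year 1: DB = ⌊$334,905 × 150%/10⌋ = $50,235; SL = ⌊$315,705/10⌋ = $31,570 → take DB $50,235. Book value $284,670.
Year 2: DB = ⌊$284,670 × 150%/10⌋ = $42,700; SL = ⌊$265,470/9⌋ = $29,496 → take DB $42,700. Book value $241,970.
Year 3: DB = ⌊$241,970 × 150%/10⌋ = $36,295; SL = ⌊$222,770/8⌋ = $27,846 → take DB $36,295. Book value $205,675.
Year 4: DB = ⌊$205,675 × 150%/10⌋ = $30,851; SL = ⌊$186,475/7⌋ = $26,639 → take DB $30,851. Book value $174,824.
Year 5: DB = ⌊$174,824 × 150%/10⌋ = $26,223; SL = ⌊$155,624/6⌋ = $25,937 → take DB $26,223. Book value $148,601.
Year 6: DB = ⌊$148,601 × 150%/10⌋ = $22,290; SL = ⌊$129,401/5⌋ = $25,880 → take SL $25,880. Book value $122,721.
Year 7: DB = ⌊$122,721 × 150%/10⌋ = $18,408; SL = ⌊$103,521/4⌋ = $25,880 → take SL $25,880. Book value $96,841.
Year 8: DB = ⌊$96,841 × 150%/10⌋ = $14,526; SL = ⌊$77,641/3⌋ = $25,880 → take SL $25,880. Book value $70,961.

$25,880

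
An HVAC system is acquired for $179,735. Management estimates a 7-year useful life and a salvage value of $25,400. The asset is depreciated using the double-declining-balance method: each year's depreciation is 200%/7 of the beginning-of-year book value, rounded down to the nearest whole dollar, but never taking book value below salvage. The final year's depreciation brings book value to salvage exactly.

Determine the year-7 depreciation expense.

Depreciable base = $179,735 − $25,400 = $154,335.
Year 1: ⌊$179,735 × 200%/7⌋ = $51,352. Book value $128,383.
Year 2: ⌊$128,383 × 200%/7⌋ = $36,680. Book value $91,703.
Year 3: ⌊$91,703 × 200%/7⌋ = $26,200. Book value $65,503.
Year 4: ⌊$65,503 × 200%/7⌋ = $18,715. Book value $46,788.
Year 5: ⌊$46,788 × 200%/7⌋ = $13,368. Book value $33,420.
Year 6: ⌊$33,420 × 200%/7⌋ = $9,548, capped at $8,020. Book value $25,400.
Year 7 (final): $25,400 − $25,400 = $0. Book value $25,400.

$0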